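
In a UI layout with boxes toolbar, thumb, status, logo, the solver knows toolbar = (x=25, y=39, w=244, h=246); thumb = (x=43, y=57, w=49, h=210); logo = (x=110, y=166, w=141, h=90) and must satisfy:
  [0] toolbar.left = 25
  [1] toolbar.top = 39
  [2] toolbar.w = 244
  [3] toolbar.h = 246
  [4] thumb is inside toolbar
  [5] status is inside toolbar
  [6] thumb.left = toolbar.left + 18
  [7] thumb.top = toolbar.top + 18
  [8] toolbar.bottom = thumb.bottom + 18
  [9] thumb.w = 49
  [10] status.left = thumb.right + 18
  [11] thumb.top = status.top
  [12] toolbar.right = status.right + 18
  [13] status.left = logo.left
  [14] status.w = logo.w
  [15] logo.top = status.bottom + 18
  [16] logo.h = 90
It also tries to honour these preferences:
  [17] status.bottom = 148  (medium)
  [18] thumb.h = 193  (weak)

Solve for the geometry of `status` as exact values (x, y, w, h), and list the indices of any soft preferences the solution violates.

status = (x=110, y=57, w=141, h=91)
violated soft preferences: 18

1. status.x = 110  [status.left = thumb.right + 18]
2. status.y = 57  [thumb.top = status.top]
3. status.w = 141  [toolbar.right = status.right + 18]
4. status.h = 91  [logo.top = status.bottom + 18]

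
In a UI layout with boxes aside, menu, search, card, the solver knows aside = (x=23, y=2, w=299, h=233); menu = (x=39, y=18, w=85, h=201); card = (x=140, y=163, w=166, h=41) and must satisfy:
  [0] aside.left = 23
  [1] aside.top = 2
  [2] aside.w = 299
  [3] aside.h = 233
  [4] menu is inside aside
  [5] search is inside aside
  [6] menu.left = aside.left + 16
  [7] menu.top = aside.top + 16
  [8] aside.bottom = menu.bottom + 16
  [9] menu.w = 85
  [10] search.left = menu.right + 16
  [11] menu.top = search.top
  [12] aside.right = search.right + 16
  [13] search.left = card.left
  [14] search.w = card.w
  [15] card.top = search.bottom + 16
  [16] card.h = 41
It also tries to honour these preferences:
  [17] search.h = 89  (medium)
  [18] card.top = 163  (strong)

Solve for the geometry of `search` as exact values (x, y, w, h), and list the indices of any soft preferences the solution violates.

1. search.x = 140  [search.left = menu.right + 16]
2. search.y = 18  [menu.top = search.top]
3. search.w = 166  [aside.right = search.right + 16]
4. search.h = 129  [card.top = search.bottom + 16]

search = (x=140, y=18, w=166, h=129)
violated soft preferences: 17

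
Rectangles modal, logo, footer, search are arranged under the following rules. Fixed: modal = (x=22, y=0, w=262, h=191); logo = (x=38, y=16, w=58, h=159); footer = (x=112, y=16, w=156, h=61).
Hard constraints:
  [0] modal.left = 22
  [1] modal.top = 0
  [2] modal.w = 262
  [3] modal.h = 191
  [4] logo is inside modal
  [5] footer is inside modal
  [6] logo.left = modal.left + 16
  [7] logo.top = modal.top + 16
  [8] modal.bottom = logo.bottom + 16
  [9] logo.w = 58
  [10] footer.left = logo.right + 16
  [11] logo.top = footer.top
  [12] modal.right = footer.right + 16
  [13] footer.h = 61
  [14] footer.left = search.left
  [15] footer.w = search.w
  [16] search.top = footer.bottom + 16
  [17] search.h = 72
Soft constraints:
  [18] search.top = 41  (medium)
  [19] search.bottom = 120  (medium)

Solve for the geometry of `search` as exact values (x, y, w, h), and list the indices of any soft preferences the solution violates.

search = (x=112, y=93, w=156, h=72)
violated soft preferences: 18, 19

1. search.x = 112  [footer.left = search.left]
2. search.w = 156  [footer.w = search.w]
3. search.y = 93  [search.top = footer.bottom + 16]
4. search.h = 72  [search.h = 72]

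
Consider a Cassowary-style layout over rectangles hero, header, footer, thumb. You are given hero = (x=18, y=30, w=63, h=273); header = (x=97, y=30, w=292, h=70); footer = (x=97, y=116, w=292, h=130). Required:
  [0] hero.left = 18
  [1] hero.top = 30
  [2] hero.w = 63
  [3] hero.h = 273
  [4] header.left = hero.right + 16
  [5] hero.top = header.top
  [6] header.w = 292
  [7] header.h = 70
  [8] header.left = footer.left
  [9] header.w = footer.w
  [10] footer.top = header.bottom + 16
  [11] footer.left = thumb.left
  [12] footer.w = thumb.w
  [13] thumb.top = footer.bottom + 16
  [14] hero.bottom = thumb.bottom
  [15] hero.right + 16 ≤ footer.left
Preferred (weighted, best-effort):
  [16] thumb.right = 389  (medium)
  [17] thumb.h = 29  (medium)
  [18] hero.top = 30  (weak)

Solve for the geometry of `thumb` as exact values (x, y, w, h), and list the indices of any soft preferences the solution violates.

1. thumb.x = 97  [footer.left = thumb.left]
2. thumb.w = 292  [footer.w = thumb.w]
3. thumb.y = 262  [thumb.top = footer.bottom + 16]
4. thumb.h = 41  [hero.bottom = thumb.bottom]

thumb = (x=97, y=262, w=292, h=41)
violated soft preferences: 17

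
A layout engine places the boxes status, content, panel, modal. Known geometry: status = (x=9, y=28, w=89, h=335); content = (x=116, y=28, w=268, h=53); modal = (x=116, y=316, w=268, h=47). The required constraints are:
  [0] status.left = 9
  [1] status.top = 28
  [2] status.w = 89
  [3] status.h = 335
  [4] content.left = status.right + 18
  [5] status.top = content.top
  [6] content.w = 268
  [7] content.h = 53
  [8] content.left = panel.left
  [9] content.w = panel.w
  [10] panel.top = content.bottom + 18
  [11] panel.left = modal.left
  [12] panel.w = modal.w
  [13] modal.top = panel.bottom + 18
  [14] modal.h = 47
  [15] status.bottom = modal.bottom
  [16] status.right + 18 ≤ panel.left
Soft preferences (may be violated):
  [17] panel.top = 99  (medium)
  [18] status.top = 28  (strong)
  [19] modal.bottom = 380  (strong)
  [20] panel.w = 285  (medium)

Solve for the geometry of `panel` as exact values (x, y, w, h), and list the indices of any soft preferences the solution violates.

1. panel.x = 116  [content.left = panel.left]
2. panel.w = 268  [content.w = panel.w]
3. panel.y = 99  [panel.top = content.bottom + 18]
4. panel.h = 199  [modal.top = panel.bottom + 18]

panel = (x=116, y=99, w=268, h=199)
violated soft preferences: 19, 20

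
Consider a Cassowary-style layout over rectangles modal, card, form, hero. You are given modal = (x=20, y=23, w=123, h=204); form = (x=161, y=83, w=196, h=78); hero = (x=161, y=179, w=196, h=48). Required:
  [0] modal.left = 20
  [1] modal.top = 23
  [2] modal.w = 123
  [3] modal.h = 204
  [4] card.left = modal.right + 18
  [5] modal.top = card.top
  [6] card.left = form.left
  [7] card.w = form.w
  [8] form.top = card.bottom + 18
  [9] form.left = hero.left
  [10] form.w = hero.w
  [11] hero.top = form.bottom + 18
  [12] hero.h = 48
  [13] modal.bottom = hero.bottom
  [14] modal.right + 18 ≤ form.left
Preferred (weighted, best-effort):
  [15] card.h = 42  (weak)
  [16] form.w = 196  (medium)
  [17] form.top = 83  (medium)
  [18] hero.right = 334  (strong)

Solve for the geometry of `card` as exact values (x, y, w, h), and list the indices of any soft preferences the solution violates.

card = (x=161, y=23, w=196, h=42)
violated soft preferences: 18

1. card.x = 161  [card.left = modal.right + 18]
2. card.y = 23  [modal.top = card.top]
3. card.w = 196  [card.w = form.w]
4. card.h = 42  [form.top = card.bottom + 18]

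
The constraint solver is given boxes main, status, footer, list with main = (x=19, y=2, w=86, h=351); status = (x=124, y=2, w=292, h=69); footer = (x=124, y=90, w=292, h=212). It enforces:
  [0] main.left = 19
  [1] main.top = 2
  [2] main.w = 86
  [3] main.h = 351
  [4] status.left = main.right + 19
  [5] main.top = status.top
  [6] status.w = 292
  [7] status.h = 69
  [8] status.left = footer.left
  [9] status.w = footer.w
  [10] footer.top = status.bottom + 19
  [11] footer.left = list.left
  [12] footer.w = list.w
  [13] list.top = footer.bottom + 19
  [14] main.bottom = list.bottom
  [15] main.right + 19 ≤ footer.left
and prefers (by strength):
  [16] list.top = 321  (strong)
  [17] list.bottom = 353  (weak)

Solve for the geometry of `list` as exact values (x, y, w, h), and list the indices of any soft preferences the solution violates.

list = (x=124, y=321, w=292, h=32)
violated soft preferences: none

1. list.x = 124  [footer.left = list.left]
2. list.w = 292  [footer.w = list.w]
3. list.y = 321  [list.top = footer.bottom + 19]
4. list.h = 32  [main.bottom = list.bottom]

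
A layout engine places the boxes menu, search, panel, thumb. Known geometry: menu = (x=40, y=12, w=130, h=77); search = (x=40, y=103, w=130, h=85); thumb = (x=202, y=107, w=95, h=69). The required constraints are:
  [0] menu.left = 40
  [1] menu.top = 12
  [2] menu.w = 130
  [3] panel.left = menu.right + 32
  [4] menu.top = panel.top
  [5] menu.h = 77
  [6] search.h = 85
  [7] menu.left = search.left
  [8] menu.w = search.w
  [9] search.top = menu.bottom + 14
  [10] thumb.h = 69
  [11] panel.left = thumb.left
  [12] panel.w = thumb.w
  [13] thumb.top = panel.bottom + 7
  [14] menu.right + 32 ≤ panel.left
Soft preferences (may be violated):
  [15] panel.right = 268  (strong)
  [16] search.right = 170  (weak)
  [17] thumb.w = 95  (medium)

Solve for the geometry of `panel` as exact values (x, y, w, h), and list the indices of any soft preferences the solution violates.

1. panel.x = 202  [panel.left = menu.right + 32]
2. panel.y = 12  [menu.top = panel.top]
3. panel.w = 95  [panel.w = thumb.w]
4. panel.h = 88  [thumb.top = panel.bottom + 7]

panel = (x=202, y=12, w=95, h=88)
violated soft preferences: 15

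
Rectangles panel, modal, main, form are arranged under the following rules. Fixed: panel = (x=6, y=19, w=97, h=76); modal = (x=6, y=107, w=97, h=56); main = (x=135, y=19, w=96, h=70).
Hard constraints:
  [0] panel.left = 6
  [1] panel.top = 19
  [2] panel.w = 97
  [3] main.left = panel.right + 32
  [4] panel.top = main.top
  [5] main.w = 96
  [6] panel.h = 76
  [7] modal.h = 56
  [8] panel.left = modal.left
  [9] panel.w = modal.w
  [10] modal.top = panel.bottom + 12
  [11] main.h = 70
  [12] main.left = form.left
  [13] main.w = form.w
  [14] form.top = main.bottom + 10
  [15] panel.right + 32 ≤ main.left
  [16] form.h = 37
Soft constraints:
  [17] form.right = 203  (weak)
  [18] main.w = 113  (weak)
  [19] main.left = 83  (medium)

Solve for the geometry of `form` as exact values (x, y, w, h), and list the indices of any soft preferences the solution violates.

form = (x=135, y=99, w=96, h=37)
violated soft preferences: 17, 18, 19

1. form.x = 135  [main.left = form.left]
2. form.w = 96  [main.w = form.w]
3. form.y = 99  [form.top = main.bottom + 10]
4. form.h = 37  [form.h = 37]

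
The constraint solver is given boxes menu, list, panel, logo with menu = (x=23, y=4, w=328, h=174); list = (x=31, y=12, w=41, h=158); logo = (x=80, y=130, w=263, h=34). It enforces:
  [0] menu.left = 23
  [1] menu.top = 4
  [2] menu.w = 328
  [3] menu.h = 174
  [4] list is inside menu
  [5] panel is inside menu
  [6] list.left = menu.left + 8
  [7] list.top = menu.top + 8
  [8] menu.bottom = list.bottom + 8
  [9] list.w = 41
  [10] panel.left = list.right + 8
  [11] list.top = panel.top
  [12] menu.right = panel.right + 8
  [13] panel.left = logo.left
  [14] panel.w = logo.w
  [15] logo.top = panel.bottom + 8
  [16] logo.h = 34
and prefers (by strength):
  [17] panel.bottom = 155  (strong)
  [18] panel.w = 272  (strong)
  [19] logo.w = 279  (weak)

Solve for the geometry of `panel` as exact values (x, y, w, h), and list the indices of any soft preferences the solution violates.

1. panel.x = 80  [panel.left = list.right + 8]
2. panel.y = 12  [list.top = panel.top]
3. panel.w = 263  [menu.right = panel.right + 8]
4. panel.h = 110  [logo.top = panel.bottom + 8]

panel = (x=80, y=12, w=263, h=110)
violated soft preferences: 17, 18, 19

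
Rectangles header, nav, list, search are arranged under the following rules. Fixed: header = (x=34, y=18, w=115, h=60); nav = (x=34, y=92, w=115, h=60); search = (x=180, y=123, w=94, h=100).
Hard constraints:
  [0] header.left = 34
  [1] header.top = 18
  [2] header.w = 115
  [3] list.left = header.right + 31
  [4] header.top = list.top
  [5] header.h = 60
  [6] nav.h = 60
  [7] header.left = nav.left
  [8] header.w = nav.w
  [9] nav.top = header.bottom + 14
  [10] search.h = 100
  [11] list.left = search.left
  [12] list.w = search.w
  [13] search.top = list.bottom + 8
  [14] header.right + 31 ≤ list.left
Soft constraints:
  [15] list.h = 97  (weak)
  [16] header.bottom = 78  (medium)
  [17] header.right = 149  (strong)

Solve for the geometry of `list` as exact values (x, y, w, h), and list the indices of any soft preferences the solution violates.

list = (x=180, y=18, w=94, h=97)
violated soft preferences: none

1. list.x = 180  [list.left = header.right + 31]
2. list.y = 18  [header.top = list.top]
3. list.w = 94  [list.w = search.w]
4. list.h = 97  [search.top = list.bottom + 8]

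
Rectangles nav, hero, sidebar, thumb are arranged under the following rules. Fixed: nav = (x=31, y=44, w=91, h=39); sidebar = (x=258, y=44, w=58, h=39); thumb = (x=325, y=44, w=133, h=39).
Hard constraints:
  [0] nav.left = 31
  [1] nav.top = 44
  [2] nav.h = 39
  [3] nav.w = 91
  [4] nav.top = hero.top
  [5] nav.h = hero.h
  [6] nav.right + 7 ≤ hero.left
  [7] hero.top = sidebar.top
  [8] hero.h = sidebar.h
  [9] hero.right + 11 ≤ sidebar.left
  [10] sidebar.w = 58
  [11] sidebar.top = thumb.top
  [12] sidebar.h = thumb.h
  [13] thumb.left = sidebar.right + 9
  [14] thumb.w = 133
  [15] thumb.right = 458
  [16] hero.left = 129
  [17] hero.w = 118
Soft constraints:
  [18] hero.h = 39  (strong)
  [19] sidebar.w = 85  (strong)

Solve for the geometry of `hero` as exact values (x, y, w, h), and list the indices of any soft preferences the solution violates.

hero = (x=129, y=44, w=118, h=39)
violated soft preferences: 19

1. hero.y = 44  [nav.top = hero.top]
2. hero.h = 39  [nav.h = hero.h]
3. hero.x = 129  [hero.left = 129]
4. hero.w = 118  [hero.w = 118]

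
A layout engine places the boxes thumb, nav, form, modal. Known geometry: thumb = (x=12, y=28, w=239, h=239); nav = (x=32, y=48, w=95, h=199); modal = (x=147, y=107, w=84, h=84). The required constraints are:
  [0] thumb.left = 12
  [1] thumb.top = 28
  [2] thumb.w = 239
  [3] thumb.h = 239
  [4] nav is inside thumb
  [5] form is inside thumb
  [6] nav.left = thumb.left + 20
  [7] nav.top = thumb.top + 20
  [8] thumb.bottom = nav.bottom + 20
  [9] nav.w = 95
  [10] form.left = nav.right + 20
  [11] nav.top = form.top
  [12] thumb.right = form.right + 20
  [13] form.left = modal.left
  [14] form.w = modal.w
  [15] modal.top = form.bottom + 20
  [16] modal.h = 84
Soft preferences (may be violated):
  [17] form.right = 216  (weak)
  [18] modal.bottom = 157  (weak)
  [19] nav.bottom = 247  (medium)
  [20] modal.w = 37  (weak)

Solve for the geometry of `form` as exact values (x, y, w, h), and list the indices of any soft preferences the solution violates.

1. form.x = 147  [form.left = nav.right + 20]
2. form.y = 48  [nav.top = form.top]
3. form.w = 84  [thumb.right = form.right + 20]
4. form.h = 39  [modal.top = form.bottom + 20]

form = (x=147, y=48, w=84, h=39)
violated soft preferences: 17, 18, 20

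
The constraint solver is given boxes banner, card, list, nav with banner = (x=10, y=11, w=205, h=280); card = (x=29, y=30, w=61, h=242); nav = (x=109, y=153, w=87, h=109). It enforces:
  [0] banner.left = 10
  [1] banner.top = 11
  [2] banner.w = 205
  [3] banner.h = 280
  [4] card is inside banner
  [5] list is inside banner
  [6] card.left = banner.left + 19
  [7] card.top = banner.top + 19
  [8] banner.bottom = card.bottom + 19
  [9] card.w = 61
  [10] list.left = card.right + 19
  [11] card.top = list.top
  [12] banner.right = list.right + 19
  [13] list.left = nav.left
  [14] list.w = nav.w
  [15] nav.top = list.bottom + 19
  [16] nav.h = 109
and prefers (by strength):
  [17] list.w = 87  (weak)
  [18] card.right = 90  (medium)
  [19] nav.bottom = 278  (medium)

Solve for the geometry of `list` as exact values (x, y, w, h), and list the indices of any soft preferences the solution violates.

list = (x=109, y=30, w=87, h=104)
violated soft preferences: 19

1. list.x = 109  [list.left = card.right + 19]
2. list.y = 30  [card.top = list.top]
3. list.w = 87  [banner.right = list.right + 19]
4. list.h = 104  [nav.top = list.bottom + 19]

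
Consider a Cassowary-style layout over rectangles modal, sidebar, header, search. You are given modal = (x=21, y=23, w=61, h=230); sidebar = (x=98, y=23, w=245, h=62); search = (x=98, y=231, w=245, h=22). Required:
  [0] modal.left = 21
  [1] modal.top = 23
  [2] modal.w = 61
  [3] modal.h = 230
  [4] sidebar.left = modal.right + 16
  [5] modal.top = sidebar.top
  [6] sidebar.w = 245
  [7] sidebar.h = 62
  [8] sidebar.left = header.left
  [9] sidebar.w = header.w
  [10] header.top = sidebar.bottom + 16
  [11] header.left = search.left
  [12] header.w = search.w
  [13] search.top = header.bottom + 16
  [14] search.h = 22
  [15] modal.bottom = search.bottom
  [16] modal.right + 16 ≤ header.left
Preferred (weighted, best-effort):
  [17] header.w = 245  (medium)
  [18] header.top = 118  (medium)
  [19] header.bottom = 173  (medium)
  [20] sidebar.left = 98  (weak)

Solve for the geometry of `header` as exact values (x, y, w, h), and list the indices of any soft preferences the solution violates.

header = (x=98, y=101, w=245, h=114)
violated soft preferences: 18, 19

1. header.x = 98  [sidebar.left = header.left]
2. header.w = 245  [sidebar.w = header.w]
3. header.y = 101  [header.top = sidebar.bottom + 16]
4. header.h = 114  [search.top = header.bottom + 16]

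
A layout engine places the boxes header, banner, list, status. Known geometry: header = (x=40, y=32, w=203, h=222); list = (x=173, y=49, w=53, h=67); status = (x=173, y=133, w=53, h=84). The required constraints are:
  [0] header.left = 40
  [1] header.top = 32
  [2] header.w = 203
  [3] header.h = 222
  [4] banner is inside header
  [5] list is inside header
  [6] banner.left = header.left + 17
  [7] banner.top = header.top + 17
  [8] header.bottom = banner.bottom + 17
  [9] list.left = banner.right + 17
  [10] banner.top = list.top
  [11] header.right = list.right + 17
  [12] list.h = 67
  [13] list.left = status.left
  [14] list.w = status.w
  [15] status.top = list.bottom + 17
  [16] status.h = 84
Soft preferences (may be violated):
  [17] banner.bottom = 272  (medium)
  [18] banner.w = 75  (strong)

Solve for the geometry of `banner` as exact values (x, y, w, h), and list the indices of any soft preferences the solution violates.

banner = (x=57, y=49, w=99, h=188)
violated soft preferences: 17, 18

1. banner.x = 57  [banner.left = header.left + 17]
2. banner.y = 49  [banner.top = header.top + 17]
3. banner.h = 188  [header.bottom = banner.bottom + 17]
4. banner.w = 99  [list.left = banner.right + 17]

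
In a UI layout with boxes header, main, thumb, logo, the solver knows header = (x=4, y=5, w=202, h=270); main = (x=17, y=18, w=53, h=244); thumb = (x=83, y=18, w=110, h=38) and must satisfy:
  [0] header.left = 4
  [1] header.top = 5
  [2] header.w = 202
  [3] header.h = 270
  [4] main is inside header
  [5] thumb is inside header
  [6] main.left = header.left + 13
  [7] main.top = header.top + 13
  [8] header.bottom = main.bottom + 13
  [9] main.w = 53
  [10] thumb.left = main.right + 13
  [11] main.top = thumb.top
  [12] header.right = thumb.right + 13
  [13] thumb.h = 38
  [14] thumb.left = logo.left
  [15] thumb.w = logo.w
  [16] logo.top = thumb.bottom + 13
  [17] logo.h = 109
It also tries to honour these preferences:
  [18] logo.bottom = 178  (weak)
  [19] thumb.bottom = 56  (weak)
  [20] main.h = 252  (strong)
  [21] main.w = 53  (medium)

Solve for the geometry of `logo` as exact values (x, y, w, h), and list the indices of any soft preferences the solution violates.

1. logo.x = 83  [thumb.left = logo.left]
2. logo.w = 110  [thumb.w = logo.w]
3. logo.y = 69  [logo.top = thumb.bottom + 13]
4. logo.h = 109  [logo.h = 109]

logo = (x=83, y=69, w=110, h=109)
violated soft preferences: 20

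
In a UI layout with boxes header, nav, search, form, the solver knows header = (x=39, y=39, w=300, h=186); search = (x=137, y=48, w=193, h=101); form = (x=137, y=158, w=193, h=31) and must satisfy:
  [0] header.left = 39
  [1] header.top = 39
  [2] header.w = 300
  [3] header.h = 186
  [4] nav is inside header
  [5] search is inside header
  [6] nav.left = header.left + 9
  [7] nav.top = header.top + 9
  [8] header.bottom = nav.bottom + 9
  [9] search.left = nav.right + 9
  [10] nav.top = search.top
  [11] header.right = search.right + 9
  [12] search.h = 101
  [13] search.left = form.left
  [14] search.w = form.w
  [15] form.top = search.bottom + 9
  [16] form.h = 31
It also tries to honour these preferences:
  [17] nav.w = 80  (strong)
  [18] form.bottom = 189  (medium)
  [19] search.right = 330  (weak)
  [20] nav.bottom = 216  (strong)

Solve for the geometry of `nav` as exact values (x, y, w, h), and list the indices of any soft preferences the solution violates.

1. nav.x = 48  [nav.left = header.left + 9]
2. nav.y = 48  [nav.top = header.top + 9]
3. nav.h = 168  [header.bottom = nav.bottom + 9]
4. nav.w = 80  [search.left = nav.right + 9]

nav = (x=48, y=48, w=80, h=168)
violated soft preferences: none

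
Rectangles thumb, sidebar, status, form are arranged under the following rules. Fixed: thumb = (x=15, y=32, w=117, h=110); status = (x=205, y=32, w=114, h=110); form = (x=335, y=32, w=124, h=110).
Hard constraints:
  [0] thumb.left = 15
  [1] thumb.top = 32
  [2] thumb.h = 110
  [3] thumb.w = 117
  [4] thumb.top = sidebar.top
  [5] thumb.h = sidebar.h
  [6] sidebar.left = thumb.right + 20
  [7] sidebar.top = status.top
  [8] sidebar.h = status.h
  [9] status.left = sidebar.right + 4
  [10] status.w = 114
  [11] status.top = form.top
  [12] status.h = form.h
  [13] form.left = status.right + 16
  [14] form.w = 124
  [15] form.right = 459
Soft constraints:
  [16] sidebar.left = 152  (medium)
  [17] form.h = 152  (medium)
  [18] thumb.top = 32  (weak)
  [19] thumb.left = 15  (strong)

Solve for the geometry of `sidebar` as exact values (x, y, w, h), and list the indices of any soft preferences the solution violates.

sidebar = (x=152, y=32, w=49, h=110)
violated soft preferences: 17

1. sidebar.y = 32  [thumb.top = sidebar.top]
2. sidebar.h = 110  [thumb.h = sidebar.h]
3. sidebar.x = 152  [sidebar.left = thumb.right + 20]
4. sidebar.w = 49  [status.left = sidebar.right + 4]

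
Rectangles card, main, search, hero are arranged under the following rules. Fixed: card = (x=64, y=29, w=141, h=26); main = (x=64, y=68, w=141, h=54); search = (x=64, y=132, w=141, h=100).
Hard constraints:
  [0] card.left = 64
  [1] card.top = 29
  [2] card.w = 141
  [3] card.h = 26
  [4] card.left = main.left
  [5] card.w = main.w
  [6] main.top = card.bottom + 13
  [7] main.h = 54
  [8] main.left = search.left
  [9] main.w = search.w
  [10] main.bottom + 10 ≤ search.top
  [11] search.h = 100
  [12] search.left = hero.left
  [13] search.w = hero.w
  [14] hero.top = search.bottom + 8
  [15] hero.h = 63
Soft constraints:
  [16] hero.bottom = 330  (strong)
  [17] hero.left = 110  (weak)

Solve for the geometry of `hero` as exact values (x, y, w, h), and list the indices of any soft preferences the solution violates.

1. hero.x = 64  [search.left = hero.left]
2. hero.w = 141  [search.w = hero.w]
3. hero.y = 240  [hero.top = search.bottom + 8]
4. hero.h = 63  [hero.h = 63]

hero = (x=64, y=240, w=141, h=63)
violated soft preferences: 16, 17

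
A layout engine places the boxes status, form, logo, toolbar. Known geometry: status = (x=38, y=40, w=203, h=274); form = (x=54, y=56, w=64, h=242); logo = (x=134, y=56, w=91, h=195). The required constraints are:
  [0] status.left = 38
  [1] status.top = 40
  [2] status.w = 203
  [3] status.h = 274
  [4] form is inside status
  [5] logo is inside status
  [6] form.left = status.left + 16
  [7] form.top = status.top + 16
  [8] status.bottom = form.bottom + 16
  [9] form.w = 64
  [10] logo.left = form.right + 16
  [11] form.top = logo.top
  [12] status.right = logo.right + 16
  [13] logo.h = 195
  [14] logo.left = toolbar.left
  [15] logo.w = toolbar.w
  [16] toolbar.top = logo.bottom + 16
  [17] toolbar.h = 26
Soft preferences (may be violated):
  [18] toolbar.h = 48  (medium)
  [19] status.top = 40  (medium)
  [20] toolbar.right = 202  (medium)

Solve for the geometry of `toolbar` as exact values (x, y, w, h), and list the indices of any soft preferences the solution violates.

1. toolbar.x = 134  [logo.left = toolbar.left]
2. toolbar.w = 91  [logo.w = toolbar.w]
3. toolbar.y = 267  [toolbar.top = logo.bottom + 16]
4. toolbar.h = 26  [toolbar.h = 26]

toolbar = (x=134, y=267, w=91, h=26)
violated soft preferences: 18, 20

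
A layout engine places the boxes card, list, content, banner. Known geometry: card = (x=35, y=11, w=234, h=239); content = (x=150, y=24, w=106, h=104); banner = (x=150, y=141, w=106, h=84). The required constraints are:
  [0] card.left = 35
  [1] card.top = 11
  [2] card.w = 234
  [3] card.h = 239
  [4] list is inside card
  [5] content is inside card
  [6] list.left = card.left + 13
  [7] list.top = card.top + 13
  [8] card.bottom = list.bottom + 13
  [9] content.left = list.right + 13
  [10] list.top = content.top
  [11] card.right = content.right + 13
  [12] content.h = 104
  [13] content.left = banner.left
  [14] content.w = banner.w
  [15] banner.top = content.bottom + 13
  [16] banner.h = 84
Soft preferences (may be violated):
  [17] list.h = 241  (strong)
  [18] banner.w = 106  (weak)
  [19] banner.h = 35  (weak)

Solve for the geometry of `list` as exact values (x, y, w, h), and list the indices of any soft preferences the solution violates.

list = (x=48, y=24, w=89, h=213)
violated soft preferences: 17, 19

1. list.x = 48  [list.left = card.left + 13]
2. list.y = 24  [list.top = card.top + 13]
3. list.h = 213  [card.bottom = list.bottom + 13]
4. list.w = 89  [content.left = list.right + 13]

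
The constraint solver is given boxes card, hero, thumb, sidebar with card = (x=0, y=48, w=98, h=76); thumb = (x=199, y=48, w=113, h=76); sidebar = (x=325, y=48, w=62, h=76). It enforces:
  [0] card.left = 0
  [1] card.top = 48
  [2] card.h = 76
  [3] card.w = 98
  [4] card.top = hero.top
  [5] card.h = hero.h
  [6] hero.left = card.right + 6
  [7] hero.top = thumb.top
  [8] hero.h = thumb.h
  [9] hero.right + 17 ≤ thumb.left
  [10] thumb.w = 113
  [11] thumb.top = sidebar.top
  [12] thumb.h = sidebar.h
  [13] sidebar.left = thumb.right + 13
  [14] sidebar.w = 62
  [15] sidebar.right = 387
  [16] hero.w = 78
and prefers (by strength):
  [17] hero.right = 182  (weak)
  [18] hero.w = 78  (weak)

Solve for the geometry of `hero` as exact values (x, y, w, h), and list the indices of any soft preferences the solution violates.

hero = (x=104, y=48, w=78, h=76)
violated soft preferences: none

1. hero.y = 48  [card.top = hero.top]
2. hero.h = 76  [card.h = hero.h]
3. hero.x = 104  [hero.left = card.right + 6]
4. hero.w = 78  [hero.w = 78]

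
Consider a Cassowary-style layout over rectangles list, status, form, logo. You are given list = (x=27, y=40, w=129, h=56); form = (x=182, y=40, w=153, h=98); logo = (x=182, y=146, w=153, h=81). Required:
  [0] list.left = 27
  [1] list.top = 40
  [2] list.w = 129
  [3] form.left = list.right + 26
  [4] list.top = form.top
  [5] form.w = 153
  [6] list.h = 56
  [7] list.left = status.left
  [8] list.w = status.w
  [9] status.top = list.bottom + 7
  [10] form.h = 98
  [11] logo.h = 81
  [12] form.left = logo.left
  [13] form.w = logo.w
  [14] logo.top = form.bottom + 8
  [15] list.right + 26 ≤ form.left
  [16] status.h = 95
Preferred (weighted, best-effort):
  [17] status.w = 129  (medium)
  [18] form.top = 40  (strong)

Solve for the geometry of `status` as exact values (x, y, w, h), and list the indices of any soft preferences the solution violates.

1. status.x = 27  [list.left = status.left]
2. status.w = 129  [list.w = status.w]
3. status.y = 103  [status.top = list.bottom + 7]
4. status.h = 95  [status.h = 95]

status = (x=27, y=103, w=129, h=95)
violated soft preferences: none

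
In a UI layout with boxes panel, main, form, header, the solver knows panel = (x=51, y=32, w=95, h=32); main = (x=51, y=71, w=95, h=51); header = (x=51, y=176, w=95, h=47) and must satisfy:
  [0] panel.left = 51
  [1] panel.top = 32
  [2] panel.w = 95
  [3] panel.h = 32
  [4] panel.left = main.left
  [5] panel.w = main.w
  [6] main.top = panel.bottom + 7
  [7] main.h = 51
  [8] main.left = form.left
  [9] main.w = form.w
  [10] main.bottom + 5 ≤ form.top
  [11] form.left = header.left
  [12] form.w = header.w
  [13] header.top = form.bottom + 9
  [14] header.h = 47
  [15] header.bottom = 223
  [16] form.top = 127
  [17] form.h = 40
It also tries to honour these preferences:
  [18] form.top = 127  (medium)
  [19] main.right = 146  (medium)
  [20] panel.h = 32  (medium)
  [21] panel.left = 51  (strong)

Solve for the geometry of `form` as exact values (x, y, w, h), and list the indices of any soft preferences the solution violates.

1. form.x = 51  [main.left = form.left]
2. form.w = 95  [main.w = form.w]
3. form.y = 127  [form.top = 127]
4. form.h = 40  [form.h = 40]

form = (x=51, y=127, w=95, h=40)
violated soft preferences: none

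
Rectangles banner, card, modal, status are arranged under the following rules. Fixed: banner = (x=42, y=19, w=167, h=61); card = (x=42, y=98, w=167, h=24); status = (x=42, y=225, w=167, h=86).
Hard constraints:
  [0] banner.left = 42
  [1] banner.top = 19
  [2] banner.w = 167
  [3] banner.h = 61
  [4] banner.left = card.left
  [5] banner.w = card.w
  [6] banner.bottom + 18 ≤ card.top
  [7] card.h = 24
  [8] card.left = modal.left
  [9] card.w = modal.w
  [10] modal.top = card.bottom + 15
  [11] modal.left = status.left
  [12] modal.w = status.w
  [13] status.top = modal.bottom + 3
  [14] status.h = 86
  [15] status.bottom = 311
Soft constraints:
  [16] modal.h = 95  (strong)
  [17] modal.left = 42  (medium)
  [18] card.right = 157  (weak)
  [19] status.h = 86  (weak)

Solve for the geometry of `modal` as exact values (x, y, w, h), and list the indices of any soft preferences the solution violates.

modal = (x=42, y=137, w=167, h=85)
violated soft preferences: 16, 18

1. modal.x = 42  [card.left = modal.left]
2. modal.w = 167  [card.w = modal.w]
3. modal.y = 137  [modal.top = card.bottom + 15]
4. modal.h = 85  [status.top = modal.bottom + 3]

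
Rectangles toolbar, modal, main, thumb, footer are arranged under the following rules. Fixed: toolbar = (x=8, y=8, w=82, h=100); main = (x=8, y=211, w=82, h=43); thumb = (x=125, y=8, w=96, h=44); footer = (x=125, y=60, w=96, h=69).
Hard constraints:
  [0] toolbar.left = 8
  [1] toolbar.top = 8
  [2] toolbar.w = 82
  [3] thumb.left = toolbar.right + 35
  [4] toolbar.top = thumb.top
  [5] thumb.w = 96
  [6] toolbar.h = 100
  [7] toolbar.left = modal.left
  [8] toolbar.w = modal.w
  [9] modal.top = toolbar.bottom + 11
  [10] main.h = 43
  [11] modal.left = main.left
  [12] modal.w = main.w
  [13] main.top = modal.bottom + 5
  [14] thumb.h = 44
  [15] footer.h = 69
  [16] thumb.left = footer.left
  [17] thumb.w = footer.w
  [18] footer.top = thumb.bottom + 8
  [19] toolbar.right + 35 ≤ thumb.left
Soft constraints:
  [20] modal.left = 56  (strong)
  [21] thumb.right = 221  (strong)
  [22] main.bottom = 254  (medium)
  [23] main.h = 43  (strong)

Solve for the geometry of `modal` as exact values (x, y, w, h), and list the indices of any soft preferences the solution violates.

modal = (x=8, y=119, w=82, h=87)
violated soft preferences: 20

1. modal.x = 8  [toolbar.left = modal.left]
2. modal.w = 82  [toolbar.w = modal.w]
3. modal.y = 119  [modal.top = toolbar.bottom + 11]
4. modal.h = 87  [main.top = modal.bottom + 5]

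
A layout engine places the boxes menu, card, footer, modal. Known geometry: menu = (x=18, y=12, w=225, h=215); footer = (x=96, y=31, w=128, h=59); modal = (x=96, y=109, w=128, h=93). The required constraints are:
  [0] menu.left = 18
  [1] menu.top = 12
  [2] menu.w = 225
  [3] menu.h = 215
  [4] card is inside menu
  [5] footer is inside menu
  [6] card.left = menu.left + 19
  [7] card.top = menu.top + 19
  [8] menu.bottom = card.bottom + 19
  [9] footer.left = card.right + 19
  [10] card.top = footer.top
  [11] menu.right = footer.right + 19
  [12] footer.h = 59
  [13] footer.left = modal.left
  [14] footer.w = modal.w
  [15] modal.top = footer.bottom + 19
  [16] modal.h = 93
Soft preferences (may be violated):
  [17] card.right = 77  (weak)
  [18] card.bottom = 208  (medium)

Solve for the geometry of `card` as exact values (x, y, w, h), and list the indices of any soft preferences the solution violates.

card = (x=37, y=31, w=40, h=177)
violated soft preferences: none

1. card.x = 37  [card.left = menu.left + 19]
2. card.y = 31  [card.top = menu.top + 19]
3. card.h = 177  [menu.bottom = card.bottom + 19]
4. card.w = 40  [footer.left = card.right + 19]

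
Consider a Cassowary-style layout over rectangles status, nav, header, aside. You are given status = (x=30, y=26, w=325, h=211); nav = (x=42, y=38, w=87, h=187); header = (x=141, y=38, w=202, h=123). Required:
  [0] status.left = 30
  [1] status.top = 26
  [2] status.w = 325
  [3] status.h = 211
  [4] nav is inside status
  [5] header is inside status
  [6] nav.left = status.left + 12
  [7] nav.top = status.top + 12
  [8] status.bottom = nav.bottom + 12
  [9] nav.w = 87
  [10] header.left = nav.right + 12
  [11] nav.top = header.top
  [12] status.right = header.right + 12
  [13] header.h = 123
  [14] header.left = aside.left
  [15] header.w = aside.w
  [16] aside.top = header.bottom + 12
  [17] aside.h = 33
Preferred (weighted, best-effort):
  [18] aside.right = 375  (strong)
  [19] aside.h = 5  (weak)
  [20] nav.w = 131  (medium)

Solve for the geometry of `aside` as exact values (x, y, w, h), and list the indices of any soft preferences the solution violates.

1. aside.x = 141  [header.left = aside.left]
2. aside.w = 202  [header.w = aside.w]
3. aside.y = 173  [aside.top = header.bottom + 12]
4. aside.h = 33  [aside.h = 33]

aside = (x=141, y=173, w=202, h=33)
violated soft preferences: 18, 19, 20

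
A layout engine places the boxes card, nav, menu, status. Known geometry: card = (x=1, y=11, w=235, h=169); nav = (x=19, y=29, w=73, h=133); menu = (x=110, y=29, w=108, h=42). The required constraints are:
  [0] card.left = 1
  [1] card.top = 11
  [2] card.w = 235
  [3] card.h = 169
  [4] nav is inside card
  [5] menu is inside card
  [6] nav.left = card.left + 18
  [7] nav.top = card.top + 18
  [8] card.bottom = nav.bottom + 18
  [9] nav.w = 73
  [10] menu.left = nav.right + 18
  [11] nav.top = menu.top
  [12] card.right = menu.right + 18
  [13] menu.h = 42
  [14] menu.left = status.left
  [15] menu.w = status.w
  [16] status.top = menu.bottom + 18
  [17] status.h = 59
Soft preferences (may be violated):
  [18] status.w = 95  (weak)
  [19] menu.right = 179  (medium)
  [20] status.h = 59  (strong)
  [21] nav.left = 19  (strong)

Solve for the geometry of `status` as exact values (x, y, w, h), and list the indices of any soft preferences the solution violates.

status = (x=110, y=89, w=108, h=59)
violated soft preferences: 18, 19

1. status.x = 110  [menu.left = status.left]
2. status.w = 108  [menu.w = status.w]
3. status.y = 89  [status.top = menu.bottom + 18]
4. status.h = 59  [status.h = 59]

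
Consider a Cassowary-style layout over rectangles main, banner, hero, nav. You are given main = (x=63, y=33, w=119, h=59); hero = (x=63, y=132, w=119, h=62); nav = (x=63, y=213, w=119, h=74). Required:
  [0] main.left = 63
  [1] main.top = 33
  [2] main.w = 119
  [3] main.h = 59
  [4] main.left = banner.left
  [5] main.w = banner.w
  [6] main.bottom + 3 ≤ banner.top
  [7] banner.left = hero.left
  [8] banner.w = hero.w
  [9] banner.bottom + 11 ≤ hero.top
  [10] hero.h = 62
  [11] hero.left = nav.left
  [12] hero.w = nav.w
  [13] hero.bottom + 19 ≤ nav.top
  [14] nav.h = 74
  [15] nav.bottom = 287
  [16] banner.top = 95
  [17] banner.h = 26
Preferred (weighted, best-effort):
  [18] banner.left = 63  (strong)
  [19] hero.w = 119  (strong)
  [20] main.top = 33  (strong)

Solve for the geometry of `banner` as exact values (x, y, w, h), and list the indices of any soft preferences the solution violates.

1. banner.x = 63  [main.left = banner.left]
2. banner.w = 119  [main.w = banner.w]
3. banner.y = 95  [banner.top = 95]
4. banner.h = 26  [banner.h = 26]

banner = (x=63, y=95, w=119, h=26)
violated soft preferences: none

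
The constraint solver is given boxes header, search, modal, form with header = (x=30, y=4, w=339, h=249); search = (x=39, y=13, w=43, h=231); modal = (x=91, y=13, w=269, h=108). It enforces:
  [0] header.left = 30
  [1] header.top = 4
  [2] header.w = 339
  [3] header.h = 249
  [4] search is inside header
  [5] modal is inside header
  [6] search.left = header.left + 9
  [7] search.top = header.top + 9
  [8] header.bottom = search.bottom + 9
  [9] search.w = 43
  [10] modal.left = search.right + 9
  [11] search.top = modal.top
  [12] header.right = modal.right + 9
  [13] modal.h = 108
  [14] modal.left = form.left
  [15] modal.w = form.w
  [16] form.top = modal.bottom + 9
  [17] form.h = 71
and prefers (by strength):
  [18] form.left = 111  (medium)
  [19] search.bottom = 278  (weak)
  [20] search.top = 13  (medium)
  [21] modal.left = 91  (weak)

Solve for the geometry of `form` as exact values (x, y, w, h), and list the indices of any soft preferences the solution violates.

form = (x=91, y=130, w=269, h=71)
violated soft preferences: 18, 19

1. form.x = 91  [modal.left = form.left]
2. form.w = 269  [modal.w = form.w]
3. form.y = 130  [form.top = modal.bottom + 9]
4. form.h = 71  [form.h = 71]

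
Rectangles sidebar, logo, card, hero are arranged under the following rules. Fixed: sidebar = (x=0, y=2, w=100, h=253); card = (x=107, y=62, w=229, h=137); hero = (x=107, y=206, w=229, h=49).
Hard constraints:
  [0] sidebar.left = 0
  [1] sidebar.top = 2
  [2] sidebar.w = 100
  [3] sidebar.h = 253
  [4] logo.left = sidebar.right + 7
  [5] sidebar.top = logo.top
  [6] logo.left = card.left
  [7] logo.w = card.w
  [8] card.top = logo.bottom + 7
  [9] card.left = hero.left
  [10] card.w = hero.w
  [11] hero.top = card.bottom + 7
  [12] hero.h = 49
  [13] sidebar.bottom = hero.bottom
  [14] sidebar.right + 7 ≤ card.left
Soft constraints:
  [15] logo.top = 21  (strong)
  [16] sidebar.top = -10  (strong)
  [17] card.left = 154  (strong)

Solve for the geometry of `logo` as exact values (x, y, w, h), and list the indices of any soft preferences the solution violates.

logo = (x=107, y=2, w=229, h=53)
violated soft preferences: 15, 16, 17

1. logo.x = 107  [logo.left = sidebar.right + 7]
2. logo.y = 2  [sidebar.top = logo.top]
3. logo.w = 229  [logo.w = card.w]
4. logo.h = 53  [card.top = logo.bottom + 7]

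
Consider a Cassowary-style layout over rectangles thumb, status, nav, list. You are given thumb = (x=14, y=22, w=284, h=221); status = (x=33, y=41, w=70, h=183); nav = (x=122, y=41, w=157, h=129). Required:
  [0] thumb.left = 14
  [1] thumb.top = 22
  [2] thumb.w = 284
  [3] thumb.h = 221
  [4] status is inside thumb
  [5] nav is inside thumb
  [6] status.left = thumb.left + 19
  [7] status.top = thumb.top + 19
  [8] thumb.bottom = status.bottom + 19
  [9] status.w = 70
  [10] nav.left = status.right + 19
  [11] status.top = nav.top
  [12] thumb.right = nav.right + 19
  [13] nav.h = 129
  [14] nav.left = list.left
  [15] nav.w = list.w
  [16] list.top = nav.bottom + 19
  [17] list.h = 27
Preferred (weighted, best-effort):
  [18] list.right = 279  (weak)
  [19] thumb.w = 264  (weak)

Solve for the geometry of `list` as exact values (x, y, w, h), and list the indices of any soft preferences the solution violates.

list = (x=122, y=189, w=157, h=27)
violated soft preferences: 19

1. list.x = 122  [nav.left = list.left]
2. list.w = 157  [nav.w = list.w]
3. list.y = 189  [list.top = nav.bottom + 19]
4. list.h = 27  [list.h = 27]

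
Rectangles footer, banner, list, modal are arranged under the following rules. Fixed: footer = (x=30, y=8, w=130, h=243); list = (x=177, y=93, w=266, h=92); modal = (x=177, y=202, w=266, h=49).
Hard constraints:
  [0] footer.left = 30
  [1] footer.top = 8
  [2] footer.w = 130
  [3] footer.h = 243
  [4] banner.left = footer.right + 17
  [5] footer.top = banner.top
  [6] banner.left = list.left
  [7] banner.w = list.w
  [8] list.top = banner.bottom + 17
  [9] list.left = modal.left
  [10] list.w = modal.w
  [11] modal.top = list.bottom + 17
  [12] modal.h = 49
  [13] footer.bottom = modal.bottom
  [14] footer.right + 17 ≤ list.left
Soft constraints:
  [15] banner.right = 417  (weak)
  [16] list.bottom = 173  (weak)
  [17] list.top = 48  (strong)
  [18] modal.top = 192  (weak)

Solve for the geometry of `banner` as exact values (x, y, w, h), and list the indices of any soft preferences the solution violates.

1. banner.x = 177  [banner.left = footer.right + 17]
2. banner.y = 8  [footer.top = banner.top]
3. banner.w = 266  [banner.w = list.w]
4. banner.h = 68  [list.top = banner.bottom + 17]

banner = (x=177, y=8, w=266, h=68)
violated soft preferences: 15, 16, 17, 18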